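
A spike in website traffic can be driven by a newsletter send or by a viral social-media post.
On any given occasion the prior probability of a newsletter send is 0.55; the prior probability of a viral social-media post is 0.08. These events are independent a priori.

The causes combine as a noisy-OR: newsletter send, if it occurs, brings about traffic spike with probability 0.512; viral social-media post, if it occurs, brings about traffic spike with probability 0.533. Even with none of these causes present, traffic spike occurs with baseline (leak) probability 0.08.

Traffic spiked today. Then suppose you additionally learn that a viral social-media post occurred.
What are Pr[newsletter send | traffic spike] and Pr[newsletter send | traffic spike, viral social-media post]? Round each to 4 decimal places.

Under noisy-OR, P(traffic spike | causes) = 1 − (1−0.08)·∏(1−qᵢ) over the active causes.
P(traffic spike) = 0.08·0.45·0.92 + 0.57036·0.45·0.08 + 0.55104·0.55·0.92 + 0.790336·0.55·0.08 = 0.033120 + 0.020533 + 0.278826 + 0.034775 = 0.367254
Of this, 0.313601 comes from 0.278826 + 0.034775 (the newsletter send=true cases).
So P(newsletter send | traffic spike) = 0.313601/0.367254 ≈ 0.8539.

With the extra evidence:
Enumerate both values of newsletter send and weight by the priors:
  P(traffic spike | viral social-media post) = 0.57036*0.45 + 0.790336*0.55
        = 0.256662 + 0.434685 = 0.691347
The terms with newsletter send present sum to 0.434685, so
  P(newsletter send | traffic spike, viral social-media post) = 0.434685 / 0.691347 ≈ 0.6288

Pr[newsletter send | traffic spike] ≈ 0.8539; Pr[newsletter send | traffic spike, viral social-media post] ≈ 0.6288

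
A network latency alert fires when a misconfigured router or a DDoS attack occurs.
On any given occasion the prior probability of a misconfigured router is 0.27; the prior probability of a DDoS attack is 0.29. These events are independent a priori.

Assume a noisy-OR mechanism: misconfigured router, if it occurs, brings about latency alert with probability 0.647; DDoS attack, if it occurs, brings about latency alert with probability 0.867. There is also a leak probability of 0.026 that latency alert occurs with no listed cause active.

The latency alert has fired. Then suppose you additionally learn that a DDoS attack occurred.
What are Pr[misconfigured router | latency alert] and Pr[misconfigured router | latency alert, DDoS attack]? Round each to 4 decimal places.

Pr[misconfigured router | latency alert] ≈ 0.5035; Pr[misconfigured router | latency alert, DDoS attack] ≈ 0.2885

Under noisy-OR, P(latency alert | causes) = 1 − (1−0.026)·∏(1−qᵢ) over the active causes.
Numerator (weight on configurations with misconfigured router): 0.125789 + 0.074719 = 0.200508
The normalizing constant is 0.026×0.73×0.71 + 0.870458×0.73×0.29 + 0.656178×0.27×0.71 + 0.954272×0.27×0.29 = 0.398260
P(misconfigured router | latency alert) = 0.200508/0.398260 ≈ 0.5035

Now condition on the additional information:
Sum P(latency alert|·) weighted by the priors over both values of misconfigured router:
  P(latency alert | DDoS attack) = 0.870458*0.73 + 0.954272*0.27
        = 0.635434 + 0.257653 = 0.893087
Keeping only the misconfigured router-present terms gives 0.257653, so
  P(misconfigured router | latency alert, DDoS attack) = 0.257653 / 0.893087 ≈ 0.2885
The drop from 0.5035 to 0.2885 is the explaining-away (discounting) effect.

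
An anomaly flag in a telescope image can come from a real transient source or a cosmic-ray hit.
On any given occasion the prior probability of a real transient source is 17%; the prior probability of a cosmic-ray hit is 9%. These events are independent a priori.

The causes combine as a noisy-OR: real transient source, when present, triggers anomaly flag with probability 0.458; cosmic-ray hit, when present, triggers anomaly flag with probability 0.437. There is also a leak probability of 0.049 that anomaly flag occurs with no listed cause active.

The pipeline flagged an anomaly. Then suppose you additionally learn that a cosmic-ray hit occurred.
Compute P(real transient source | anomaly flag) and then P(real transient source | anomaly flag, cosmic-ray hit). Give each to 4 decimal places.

P(real transient source | anomaly flag) ≈ 0.5448; P(real transient source | anomaly flag, cosmic-ray hit) ≈ 0.2383

Under noisy-OR, P(anomaly flag | causes) = 1 − (1−0.049)·∏(1−qᵢ) over the active causes.
P(anomaly flag) = 0.049·0.83·0.91 + 0.464587·0.83·0.09 + 0.484558·0.17·0.91 + 0.709806·0.17·0.09 = 0.037010 + 0.034705 + 0.074961 + 0.010860 = 0.157536
Restricting to configurations with real transient source present: 0.074961 + 0.010860 = 0.085821.
P(real transient source | anomaly flag) = 0.085821 / 0.157536 ≈ 0.5448

Now also conditioning on cosmic-ray hit=true:
By total probability over both values of real transient source:
  P(anomaly flag | cosmic-ray hit) = 0.464587*0.83 + 0.709806*0.17
        = 0.385607 + 0.120667 = 0.506274
Configurations with real transient source contribute 0.120667, so
  P(real transient source | anomaly flag, cosmic-ray hit) = 0.120667 / 0.506274 ≈ 0.2383
— cosmic-ray hit explains away the evidence for real transient source.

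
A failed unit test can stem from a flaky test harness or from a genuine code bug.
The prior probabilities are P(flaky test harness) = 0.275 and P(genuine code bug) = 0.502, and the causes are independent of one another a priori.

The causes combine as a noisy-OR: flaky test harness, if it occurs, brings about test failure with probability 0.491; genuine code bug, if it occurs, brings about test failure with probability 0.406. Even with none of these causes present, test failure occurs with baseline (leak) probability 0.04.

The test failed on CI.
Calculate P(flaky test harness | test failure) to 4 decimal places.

Under noisy-OR, P(test failure | causes) = 1 − (1−0.04)·∏(1−qᵢ) over the active causes.
P(test failure) = 0.04·0.725·0.498 + 0.42976·0.725·0.502 + 0.51136·0.275·0.498 + 0.709748·0.275·0.502 = 0.014442 + 0.156411 + 0.070031 + 0.097981 = 0.338865
Of this, 0.168012 comes from 0.070031 + 0.097981 (the flaky test harness=true cases).
Hence the posterior is 0.168012/0.338865 ≈ 0.4958.

P(flaky test harness | test failure) ≈ 0.4958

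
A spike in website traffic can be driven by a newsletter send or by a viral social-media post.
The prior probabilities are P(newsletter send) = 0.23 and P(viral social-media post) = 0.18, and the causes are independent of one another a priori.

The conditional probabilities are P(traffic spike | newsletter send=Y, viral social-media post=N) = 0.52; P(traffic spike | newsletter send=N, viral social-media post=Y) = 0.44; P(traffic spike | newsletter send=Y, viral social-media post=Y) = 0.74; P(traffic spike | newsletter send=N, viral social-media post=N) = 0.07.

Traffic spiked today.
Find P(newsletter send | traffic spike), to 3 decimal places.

P(newsletter send | traffic spike) ≈ 0.550

Sum P(traffic spike|·) weighted by the priors over the 4 (newsletter send, viral social-media post) configurations:
  P(traffic spike) = 0.07·0.77·0.82 + 0.44·0.77·0.18 + 0.52·0.23·0.82 + 0.74·0.23·0.18
        = 0.044198 + 0.060984 + 0.098072 + 0.030636 = 0.233890
The terms with newsletter send present sum to 0.128708, so
  P(newsletter send | traffic spike) = 0.128708 / 0.233890 ≈ 0.550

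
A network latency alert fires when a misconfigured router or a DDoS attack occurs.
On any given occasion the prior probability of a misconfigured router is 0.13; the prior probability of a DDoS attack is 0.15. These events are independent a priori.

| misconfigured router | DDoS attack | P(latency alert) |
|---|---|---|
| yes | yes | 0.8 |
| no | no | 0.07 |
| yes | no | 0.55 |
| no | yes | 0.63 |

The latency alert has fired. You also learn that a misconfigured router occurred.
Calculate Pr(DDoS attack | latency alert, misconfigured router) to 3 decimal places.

By total probability over both values of DDoS attack:
  P(latency alert | misconfigured router) = 0.55·0.85 + 0.8·0.15
        = 0.467500 + 0.120000 = 0.587500
Configurations with DDoS attack contribute 0.120000, so
  P(DDoS attack | latency alert, misconfigured router) = 0.120000 / 0.587500 ≈ 0.204

Pr(DDoS attack | latency alert, misconfigured router) ≈ 0.204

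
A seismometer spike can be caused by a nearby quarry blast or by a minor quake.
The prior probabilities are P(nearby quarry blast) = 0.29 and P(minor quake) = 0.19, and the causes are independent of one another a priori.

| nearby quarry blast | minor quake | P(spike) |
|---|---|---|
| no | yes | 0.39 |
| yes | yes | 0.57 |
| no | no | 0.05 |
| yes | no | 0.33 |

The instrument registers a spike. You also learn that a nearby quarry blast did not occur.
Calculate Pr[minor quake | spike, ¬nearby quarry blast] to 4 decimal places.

Pr[minor quake | spike, ¬nearby quarry blast] ≈ 0.6466

P(spike | ¬nearby quarry blast) = 0.05·0.81 + 0.39·0.19 = 0.040500 + 0.074100 = 0.114600
The minor quake-present share is 0.39·0.19 = 0.074100.
So P(minor quake | spike, ¬nearby quarry blast) = 0.074100/0.114600 ≈ 0.6466.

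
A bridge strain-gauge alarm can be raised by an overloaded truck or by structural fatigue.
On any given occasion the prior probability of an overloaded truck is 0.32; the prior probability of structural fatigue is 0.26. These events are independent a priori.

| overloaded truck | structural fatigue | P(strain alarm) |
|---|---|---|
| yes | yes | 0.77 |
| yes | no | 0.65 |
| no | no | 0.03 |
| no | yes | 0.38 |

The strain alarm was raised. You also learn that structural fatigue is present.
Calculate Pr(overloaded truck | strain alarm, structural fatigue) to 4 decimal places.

By total probability over both values of overloaded truck:
  P(strain alarm | structural fatigue) = 0.38·0.68 + 0.77·0.32
        = 0.258400 + 0.246400 = 0.504800
The terms with overloaded truck present sum to 0.246400, so
  P(overloaded truck | strain alarm, structural fatigue) = 0.246400 / 0.504800 ≈ 0.4881

Pr(overloaded truck | strain alarm, structural fatigue) ≈ 0.4881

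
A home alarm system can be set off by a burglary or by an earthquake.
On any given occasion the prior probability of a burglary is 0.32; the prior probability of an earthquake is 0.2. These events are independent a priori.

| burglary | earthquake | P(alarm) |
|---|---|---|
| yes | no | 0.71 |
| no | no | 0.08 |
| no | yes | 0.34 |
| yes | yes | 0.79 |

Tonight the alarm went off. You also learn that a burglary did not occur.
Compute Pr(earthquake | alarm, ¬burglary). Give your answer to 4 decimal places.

Enumerate both values of earthquake and weight by the priors:
  P(alarm | ¬burglary) = 0.08×0.8 + 0.34×0.2
        = 0.064000 + 0.068000 = 0.132000
Configurations with earthquake contribute 0.068000, so
  P(earthquake | alarm, ¬burglary) = 0.068000 / 0.132000 ≈ 0.5152

Pr(earthquake | alarm, ¬burglary) ≈ 0.5152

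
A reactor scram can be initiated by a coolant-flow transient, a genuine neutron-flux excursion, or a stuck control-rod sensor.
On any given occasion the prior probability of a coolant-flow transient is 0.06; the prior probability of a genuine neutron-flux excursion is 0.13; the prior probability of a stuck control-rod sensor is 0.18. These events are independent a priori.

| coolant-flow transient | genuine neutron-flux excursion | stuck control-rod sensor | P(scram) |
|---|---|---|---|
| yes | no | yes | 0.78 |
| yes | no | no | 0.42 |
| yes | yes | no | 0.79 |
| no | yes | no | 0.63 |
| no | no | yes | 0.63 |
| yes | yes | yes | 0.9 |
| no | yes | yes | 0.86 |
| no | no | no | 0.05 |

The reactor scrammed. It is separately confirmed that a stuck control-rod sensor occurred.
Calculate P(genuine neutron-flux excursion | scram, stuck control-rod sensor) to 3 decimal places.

P(scram | stuck control-rod sensor) = 0.63*0.94*0.87 + 0.86*0.94*0.13 + 0.78*0.06*0.87 + 0.9*0.06*0.13 = 0.515214 + 0.105092 + 0.040716 + 0.007020 = 0.668042
Of this, 0.112112 comes from 0.105092 + 0.007020 (the genuine neutron-flux excursion=true cases).
So P(genuine neutron-flux excursion | scram, stuck control-rod sensor) = 0.112112/0.668042 ≈ 0.168.

P(genuine neutron-flux excursion | scram, stuck control-rod sensor) ≈ 0.168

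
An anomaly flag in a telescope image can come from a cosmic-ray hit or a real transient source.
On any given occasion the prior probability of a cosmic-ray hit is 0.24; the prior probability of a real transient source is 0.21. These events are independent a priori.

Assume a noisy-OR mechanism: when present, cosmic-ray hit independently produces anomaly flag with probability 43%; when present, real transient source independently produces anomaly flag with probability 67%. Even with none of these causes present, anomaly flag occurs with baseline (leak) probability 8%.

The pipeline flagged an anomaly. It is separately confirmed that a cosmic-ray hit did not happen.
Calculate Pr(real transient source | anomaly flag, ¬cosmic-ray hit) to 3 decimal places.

Pr(real transient source | anomaly flag, ¬cosmic-ray hit) ≈ 0.698

Under noisy-OR, P(anomaly flag | causes) = 1 − (1−0.08)·∏(1−qᵢ) over the active causes.
Weight on real transient source=true, given the evidence: 0.6964*0.21 = 0.146244
Denominator P(anomaly flag | ¬cosmic-ray hit): 0.08*0.79 + 0.6964*0.21 = 0.209444
Posterior = 0.146244 / 0.209444 ≈ 0.698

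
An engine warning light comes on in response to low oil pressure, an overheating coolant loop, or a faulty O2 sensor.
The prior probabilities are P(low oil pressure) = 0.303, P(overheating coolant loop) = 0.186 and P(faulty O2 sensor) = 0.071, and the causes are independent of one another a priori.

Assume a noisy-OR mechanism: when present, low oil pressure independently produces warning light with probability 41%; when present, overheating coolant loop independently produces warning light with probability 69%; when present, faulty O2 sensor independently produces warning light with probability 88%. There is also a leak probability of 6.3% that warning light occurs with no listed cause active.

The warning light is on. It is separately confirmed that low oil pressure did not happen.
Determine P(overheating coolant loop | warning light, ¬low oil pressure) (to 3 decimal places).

P(overheating coolant loop | warning light, ¬low oil pressure) ≈ 0.578

Under noisy-OR, P(warning light | causes) = 1 − (1−0.063)·∏(1−qᵢ) over the active causes.
P(warning light | ¬low oil pressure) = 0.063·0.814·0.929 + 0.88756·0.814·0.071 + 0.70953·0.186·0.929 + 0.965144·0.186·0.071 = 0.047641 + 0.051296 + 0.122603 + 0.012746 = 0.234286
Restricting to configurations with overheating coolant loop present: 0.122603 + 0.012746 = 0.135349.
Hence the posterior is 0.135349/0.234286 ≈ 0.578.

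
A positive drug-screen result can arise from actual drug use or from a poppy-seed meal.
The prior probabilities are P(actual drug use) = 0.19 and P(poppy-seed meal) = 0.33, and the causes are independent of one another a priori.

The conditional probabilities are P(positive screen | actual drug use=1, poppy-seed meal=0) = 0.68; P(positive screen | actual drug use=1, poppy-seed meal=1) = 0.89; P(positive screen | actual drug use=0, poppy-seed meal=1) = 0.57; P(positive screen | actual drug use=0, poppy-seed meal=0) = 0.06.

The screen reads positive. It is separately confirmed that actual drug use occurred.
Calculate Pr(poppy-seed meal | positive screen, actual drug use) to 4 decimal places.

By total probability over both values of poppy-seed meal:
  P(positive screen | actual drug use) = 0.68×0.67 + 0.89×0.33
        = 0.455600 + 0.293700 = 0.749300
Configurations with poppy-seed meal contribute 0.293700, so
  P(poppy-seed meal | positive screen, actual drug use) = 0.293700 / 0.749300 ≈ 0.3920

Pr(poppy-seed meal | positive screen, actual drug use) ≈ 0.3920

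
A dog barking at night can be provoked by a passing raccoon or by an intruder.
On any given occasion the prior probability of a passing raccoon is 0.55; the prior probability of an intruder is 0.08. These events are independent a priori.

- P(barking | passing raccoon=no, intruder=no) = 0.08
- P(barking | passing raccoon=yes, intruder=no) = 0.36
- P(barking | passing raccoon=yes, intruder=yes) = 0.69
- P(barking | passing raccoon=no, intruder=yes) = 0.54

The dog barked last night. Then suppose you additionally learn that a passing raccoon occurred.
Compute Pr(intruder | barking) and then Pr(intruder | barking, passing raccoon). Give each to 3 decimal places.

Sum P(barking|·) weighted by the priors over the 4 (passing raccoon, intruder) configurations:
  P(barking) = 0.08·0.45·0.92 + 0.54·0.45·0.08 + 0.36·0.55·0.92 + 0.69·0.55·0.08
        = 0.033120 + 0.019440 + 0.182160 + 0.030360 = 0.265080
The terms with intruder present sum to 0.049800, so
  P(intruder | barking) = 0.049800 / 0.265080 ≈ 0.188

Now also conditioning on passing raccoon=true:
For the numerator, keep only intruder=true terms: 0.69×0.08 = 0.055200
Normalizer over all consistent configurations: 0.36×0.92 + 0.69×0.08 = 0.386400
Posterior = 0.055200 / 0.386400 ≈ 0.143

Pr(intruder | barking) ≈ 0.188; Pr(intruder | barking, passing raccoon) ≈ 0.143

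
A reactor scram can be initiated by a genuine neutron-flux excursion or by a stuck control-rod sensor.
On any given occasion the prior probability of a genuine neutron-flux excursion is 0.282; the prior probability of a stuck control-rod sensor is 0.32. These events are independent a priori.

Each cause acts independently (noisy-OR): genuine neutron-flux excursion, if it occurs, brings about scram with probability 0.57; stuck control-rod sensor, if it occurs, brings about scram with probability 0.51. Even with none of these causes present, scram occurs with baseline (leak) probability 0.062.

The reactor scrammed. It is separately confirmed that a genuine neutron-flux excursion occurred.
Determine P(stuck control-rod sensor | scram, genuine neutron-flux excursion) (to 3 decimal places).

Under noisy-OR, P(scram | causes) = 1 − (1−0.062)·∏(1−qᵢ) over the active causes.
P(scram | genuine neutron-flux excursion) = 0.59666×0.68 + 0.802363×0.32 = 0.405729 + 0.256756 = 0.662485
Restricting to configurations with stuck control-rod sensor present: 0.802363×0.32 = 0.256756.
P(stuck control-rod sensor | scram, genuine neutron-flux excursion) = 0.256756 / 0.662485 ≈ 0.388

P(stuck control-rod sensor | scram, genuine neutron-flux excursion) ≈ 0.388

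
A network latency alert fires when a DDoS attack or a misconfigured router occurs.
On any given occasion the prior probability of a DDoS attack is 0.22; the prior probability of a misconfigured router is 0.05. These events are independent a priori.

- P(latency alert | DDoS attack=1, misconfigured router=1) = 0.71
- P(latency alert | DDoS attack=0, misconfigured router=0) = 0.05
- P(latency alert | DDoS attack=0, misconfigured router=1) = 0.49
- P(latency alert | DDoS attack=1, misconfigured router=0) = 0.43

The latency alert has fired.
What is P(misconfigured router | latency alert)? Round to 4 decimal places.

P(misconfigured router | latency alert) ≈ 0.1750

P(latency alert) = 0.05×0.78×0.95 + 0.49×0.78×0.05 + 0.43×0.22×0.95 + 0.71×0.22×0.05 = 0.037050 + 0.019110 + 0.089870 + 0.007810 = 0.153840
The misconfigured router-present share is 0.019110 + 0.007810 = 0.026920.
P(misconfigured router | latency alert) = 0.026920 / 0.153840 ≈ 0.1750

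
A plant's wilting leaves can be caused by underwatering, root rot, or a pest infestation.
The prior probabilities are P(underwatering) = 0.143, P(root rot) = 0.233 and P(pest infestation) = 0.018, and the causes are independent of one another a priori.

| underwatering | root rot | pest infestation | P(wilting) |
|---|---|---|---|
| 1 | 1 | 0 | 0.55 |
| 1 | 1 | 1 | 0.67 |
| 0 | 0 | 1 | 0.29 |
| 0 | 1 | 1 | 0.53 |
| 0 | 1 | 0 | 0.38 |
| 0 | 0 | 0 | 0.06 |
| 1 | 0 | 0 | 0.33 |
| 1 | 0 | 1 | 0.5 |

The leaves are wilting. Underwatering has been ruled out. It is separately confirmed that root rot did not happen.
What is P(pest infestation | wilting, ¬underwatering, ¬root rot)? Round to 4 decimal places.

P(pest infestation | wilting, ¬underwatering, ¬root rot) ≈ 0.0814

P(wilting | ¬underwatering, ¬root rot) = 0.06·0.982 + 0.29·0.018 = 0.058920 + 0.005220 = 0.064140
Of this, 0.005220 comes from 0.29·0.018 (the pest infestation=true cases).
P(pest infestation | wilting, ¬underwatering, ¬root rot) = 0.005220 / 0.064140 ≈ 0.0814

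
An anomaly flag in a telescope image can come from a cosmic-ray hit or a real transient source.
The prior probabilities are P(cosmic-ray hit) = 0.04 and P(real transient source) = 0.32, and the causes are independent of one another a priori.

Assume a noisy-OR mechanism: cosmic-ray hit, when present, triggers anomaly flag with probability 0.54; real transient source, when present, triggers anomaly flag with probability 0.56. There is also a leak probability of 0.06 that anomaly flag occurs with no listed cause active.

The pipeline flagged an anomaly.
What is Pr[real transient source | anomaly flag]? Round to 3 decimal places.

Under noisy-OR, P(anomaly flag | causes) = 1 − (1−0.06)·∏(1−qᵢ) over the active causes.
Enumerate the 4 (cosmic-ray hit, real transient source) configurations and weight by the priors:
  P(anomaly flag) = 0.06×0.96×0.68 + 0.5864×0.96×0.32 + 0.5676×0.04×0.68 + 0.809744×0.04×0.32
        = 0.039168 + 0.180142 + 0.015439 + 0.010365 = 0.245114
Keeping only the real transient source-present terms gives 0.190507, so
  P(real transient source | anomaly flag) = 0.190507 / 0.245114 ≈ 0.777

Pr[real transient source | anomaly flag] ≈ 0.777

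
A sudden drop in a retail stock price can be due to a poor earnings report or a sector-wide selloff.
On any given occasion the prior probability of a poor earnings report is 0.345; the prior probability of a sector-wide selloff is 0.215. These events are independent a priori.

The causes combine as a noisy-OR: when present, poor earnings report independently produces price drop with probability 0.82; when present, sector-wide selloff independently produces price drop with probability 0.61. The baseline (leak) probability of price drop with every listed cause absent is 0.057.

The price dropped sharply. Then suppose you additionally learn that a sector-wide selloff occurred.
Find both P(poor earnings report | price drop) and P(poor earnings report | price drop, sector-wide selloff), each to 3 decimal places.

P(poor earnings report | price drop) ≈ 0.713; P(poor earnings report | price drop, sector-wide selloff) ≈ 0.438

Under noisy-OR, P(price drop | causes) = 1 − (1−0.057)·∏(1−qᵢ) over the active causes.
Weight on poor earnings report=true, given the evidence: 0.224855 + 0.069265 = 0.294120
Normalizer over all consistent configurations: 0.057·0.655·0.785 + 0.63223·0.655·0.215 + 0.83026·0.345·0.785 + 0.933801·0.345·0.215 = 0.412462
P(poor earnings report | price drop) = 0.294120/0.412462 ≈ 0.713

Now condition on the additional information:
Numerator (weight on configurations with poor earnings report): 0.933801·0.345 = 0.322161
The normalizing constant is 0.63223·0.655 + 0.933801·0.345 = 0.736272
Posterior = 0.322161 / 0.736272 ≈ 0.438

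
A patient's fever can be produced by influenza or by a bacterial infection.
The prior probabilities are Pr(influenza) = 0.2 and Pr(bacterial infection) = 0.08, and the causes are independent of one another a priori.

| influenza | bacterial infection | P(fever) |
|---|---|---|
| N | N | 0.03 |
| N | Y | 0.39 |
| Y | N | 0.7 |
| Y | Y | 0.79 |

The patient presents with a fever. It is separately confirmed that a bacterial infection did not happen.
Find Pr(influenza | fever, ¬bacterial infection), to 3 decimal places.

P(fever | ¬bacterial infection) = 0.03*0.8 + 0.7*0.2 = 0.024000 + 0.140000 = 0.164000
Restricting to configurations with influenza present: 0.7*0.2 = 0.140000.
So P(influenza | fever, ¬bacterial infection) = 0.140000/0.164000 ≈ 0.854.

Pr(influenza | fever, ¬bacterial infection) ≈ 0.854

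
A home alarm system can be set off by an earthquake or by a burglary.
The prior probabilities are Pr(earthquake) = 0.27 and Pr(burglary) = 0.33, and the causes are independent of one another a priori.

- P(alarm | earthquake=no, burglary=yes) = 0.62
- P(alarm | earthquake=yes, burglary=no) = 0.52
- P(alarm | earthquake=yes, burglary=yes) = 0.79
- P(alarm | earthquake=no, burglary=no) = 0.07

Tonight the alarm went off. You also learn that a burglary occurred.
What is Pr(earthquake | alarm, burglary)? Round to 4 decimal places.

By total probability over both values of earthquake:
  P(alarm | burglary) = 0.62×0.73 + 0.79×0.27
        = 0.452600 + 0.213300 = 0.665900
The terms with earthquake present sum to 0.213300, so
  P(earthquake | alarm, burglary) = 0.213300 / 0.665900 ≈ 0.3203

Pr(earthquake | alarm, burglary) ≈ 0.3203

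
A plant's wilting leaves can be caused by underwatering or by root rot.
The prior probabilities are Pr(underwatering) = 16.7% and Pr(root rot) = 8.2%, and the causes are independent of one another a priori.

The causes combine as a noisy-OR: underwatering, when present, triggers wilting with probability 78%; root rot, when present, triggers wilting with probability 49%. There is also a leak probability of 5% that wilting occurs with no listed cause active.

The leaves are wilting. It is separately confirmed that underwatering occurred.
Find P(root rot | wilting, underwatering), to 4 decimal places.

P(root rot | wilting, underwatering) ≈ 0.0916

Under noisy-OR, P(wilting | causes) = 1 − (1−0.05)·∏(1−qᵢ) over the active causes.
For the numerator, keep only root rot=true terms: 0.89341*0.082 = 0.073260
The normalizing constant is 0.791*0.918 + 0.89341*0.082 = 0.799398
Posterior = 0.073260 / 0.799398 ≈ 0.0916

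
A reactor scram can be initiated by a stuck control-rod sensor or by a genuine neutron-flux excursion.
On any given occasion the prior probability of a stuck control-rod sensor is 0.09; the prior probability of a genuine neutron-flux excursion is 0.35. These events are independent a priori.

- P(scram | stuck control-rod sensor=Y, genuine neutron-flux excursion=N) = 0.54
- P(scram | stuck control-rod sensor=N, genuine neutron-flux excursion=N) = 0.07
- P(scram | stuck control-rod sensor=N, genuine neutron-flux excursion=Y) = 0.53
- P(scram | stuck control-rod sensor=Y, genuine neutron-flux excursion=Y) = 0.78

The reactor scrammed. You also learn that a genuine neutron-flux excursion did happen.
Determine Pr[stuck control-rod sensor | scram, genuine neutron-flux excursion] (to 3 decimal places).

Pr[stuck control-rod sensor | scram, genuine neutron-flux excursion] ≈ 0.127

Enumerate both values of stuck control-rod sensor and weight by the priors:
  P(scram | genuine neutron-flux excursion) = 0.53·0.91 + 0.78·0.09
        = 0.482300 + 0.070200 = 0.552500
Keeping only the stuck control-rod sensor-present terms gives 0.070200, so
  P(stuck control-rod sensor | scram, genuine neutron-flux excursion) = 0.070200 / 0.552500 ≈ 0.127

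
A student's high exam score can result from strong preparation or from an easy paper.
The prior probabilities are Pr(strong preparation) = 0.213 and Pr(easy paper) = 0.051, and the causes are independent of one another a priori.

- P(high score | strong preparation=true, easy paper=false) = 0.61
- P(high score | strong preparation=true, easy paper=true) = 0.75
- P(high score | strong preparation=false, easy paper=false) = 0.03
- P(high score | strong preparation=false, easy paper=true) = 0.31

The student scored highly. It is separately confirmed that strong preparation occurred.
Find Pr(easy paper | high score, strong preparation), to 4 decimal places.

Pr(easy paper | high score, strong preparation) ≈ 0.0620

Enumerate both values of easy paper and weight by the priors:
  P(high score | strong preparation) = 0.61*0.949 + 0.75*0.051
        = 0.578890 + 0.038250 = 0.617140
Configurations with easy paper contribute 0.038250, so
  P(easy paper | high score, strong preparation) = 0.038250 / 0.617140 ≈ 0.0620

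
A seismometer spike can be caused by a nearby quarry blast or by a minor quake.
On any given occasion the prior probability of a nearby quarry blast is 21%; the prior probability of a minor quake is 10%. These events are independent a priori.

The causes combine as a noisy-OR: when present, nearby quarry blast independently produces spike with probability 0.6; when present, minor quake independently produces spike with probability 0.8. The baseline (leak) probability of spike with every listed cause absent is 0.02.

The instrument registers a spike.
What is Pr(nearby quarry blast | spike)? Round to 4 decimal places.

Under noisy-OR, P(spike | causes) = 1 − (1−0.02)·∏(1−qᵢ) over the active causes.
P(spike) = 0.02*0.79*0.9 + 0.804*0.79*0.1 + 0.608*0.21*0.9 + 0.9216*0.21*0.1 = 0.014220 + 0.063516 + 0.114912 + 0.019354 = 0.212002
Restricting to configurations with nearby quarry blast present: 0.114912 + 0.019354 = 0.134266.
P(nearby quarry blast | spike) = 0.134266 / 0.212002 ≈ 0.6333

Pr(nearby quarry blast | spike) ≈ 0.6333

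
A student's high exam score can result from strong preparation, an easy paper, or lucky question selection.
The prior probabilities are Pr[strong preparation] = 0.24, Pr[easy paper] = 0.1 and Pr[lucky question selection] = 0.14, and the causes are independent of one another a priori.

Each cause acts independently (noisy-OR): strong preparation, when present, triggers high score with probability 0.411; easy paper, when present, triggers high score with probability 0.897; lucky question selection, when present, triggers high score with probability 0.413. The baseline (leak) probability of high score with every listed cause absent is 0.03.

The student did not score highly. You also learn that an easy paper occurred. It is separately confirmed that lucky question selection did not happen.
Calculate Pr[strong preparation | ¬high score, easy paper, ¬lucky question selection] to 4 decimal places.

Under noisy-OR, P(high score | causes) = 1 − (1−0.03)·∏(1−qᵢ) over the active causes.
Enumerate both values of strong preparation and weight by the priors:
  P(¬high score | easy paper, ¬lucky question selection) = 0.09991×0.76 + 0.058847×0.24
        = 0.075932 + 0.014123 = 0.090055
Configurations with strong preparation contribute 0.014123, so
  P(strong preparation | ¬high score, easy paper, ¬lucky question selection) = 0.014123 / 0.090055 ≈ 0.1568

Pr[strong preparation | ¬high score, easy paper, ¬lucky question selection] ≈ 0.1568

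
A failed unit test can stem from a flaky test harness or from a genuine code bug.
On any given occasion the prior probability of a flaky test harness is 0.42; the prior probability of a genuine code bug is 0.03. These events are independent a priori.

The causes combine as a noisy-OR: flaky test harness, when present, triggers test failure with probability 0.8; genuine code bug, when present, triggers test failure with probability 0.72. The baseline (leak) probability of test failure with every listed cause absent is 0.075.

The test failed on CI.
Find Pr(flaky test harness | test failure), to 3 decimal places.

Under noisy-OR, P(test failure | causes) = 1 − (1−0.075)·∏(1−qᵢ) over the active causes.
P(test failure) = 0.075×0.58×0.97 + 0.741×0.58×0.03 + 0.815×0.42×0.97 + 0.9482×0.42×0.03 = 0.042195 + 0.012893 + 0.332031 + 0.011947 = 0.399066
The flaky test harness-present share is 0.332031 + 0.011947 = 0.343978.
Hence the posterior is 0.343978/0.399066 ≈ 0.862.

Pr(flaky test harness | test failure) ≈ 0.862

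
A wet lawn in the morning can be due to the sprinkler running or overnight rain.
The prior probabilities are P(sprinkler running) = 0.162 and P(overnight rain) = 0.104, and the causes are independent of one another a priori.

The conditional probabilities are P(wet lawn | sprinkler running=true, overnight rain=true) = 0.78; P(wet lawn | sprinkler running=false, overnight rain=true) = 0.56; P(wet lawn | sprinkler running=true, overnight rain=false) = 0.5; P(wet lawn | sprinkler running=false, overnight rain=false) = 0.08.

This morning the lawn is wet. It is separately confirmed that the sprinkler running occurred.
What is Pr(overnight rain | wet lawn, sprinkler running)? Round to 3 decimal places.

Pr(overnight rain | wet lawn, sprinkler running) ≈ 0.153

By total probability over both values of overnight rain:
  P(wet lawn | sprinkler running) = 0.5·0.896 + 0.78·0.104
        = 0.448000 + 0.081120 = 0.529120
Configurations with overnight rain contribute 0.081120, so
  P(overnight rain | wet lawn, sprinkler running) = 0.081120 / 0.529120 ≈ 0.153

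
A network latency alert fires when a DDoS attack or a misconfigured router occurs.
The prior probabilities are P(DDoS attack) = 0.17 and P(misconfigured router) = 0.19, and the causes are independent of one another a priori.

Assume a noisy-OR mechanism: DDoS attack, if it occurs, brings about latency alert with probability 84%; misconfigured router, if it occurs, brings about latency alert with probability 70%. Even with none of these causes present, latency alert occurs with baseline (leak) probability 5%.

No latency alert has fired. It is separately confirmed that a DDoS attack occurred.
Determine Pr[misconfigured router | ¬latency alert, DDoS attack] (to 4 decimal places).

Under noisy-OR, P(latency alert | causes) = 1 − (1−0.05)·∏(1−qᵢ) over the active causes.
Enumerate both values of misconfigured router and weight by the priors:
  P(¬latency alert | DDoS attack) = 0.152·0.81 + 0.0456·0.19
        = 0.123120 + 0.008664 = 0.131784
Configurations with misconfigured router contribute 0.008664, so
  P(misconfigured router | ¬latency alert, DDoS attack) = 0.008664 / 0.131784 ≈ 0.0657

Pr[misconfigured router | ¬latency alert, DDoS attack] ≈ 0.0657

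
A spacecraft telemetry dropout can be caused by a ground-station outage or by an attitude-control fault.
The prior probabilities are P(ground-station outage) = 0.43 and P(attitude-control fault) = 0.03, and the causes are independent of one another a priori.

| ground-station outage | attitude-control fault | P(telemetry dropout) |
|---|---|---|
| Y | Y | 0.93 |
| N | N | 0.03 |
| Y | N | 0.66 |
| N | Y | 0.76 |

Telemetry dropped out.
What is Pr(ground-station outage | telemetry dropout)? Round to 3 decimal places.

Sum P(telemetry dropout|·) weighted by the priors over the 4 (ground-station outage, attitude-control fault) configurations:
  P(telemetry dropout) = 0.03×0.57×0.97 + 0.76×0.57×0.03 + 0.66×0.43×0.97 + 0.93×0.43×0.03
        = 0.016587 + 0.012996 + 0.275286 + 0.011997 = 0.316866
Keeping only the ground-station outage-present terms gives 0.287283, so
  P(ground-station outage | telemetry dropout) = 0.287283 / 0.316866 ≈ 0.907

Pr(ground-station outage | telemetry dropout) ≈ 0.907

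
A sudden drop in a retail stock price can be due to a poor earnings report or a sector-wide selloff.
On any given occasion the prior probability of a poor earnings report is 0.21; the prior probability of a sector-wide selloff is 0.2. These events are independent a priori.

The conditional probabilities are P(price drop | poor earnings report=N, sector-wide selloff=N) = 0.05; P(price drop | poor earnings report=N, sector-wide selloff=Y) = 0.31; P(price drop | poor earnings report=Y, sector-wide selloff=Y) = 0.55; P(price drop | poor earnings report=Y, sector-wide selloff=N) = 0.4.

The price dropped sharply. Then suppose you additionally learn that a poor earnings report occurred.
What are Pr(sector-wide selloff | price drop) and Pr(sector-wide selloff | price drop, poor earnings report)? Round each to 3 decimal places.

Pr(sector-wide selloff | price drop) ≈ 0.422; Pr(sector-wide selloff | price drop, poor earnings report) ≈ 0.256

By total probability over the 4 (poor earnings report, sector-wide selloff) configurations:
  P(price drop) = 0.05·0.79·0.8 + 0.31·0.79·0.2 + 0.4·0.21·0.8 + 0.55·0.21·0.2
        = 0.031600 + 0.048980 + 0.067200 + 0.023100 = 0.170880
Configurations with sector-wide selloff contribute 0.072080, so
  P(sector-wide selloff | price drop) = 0.072080 / 0.170880 ≈ 0.422

With the extra evidence:
Numerator (weight on configurations with sector-wide selloff): 0.55*0.2 = 0.110000
The normalizing constant is 0.4*0.8 + 0.55*0.2 = 0.430000
Posterior = 0.110000 / 0.430000 ≈ 0.256
The drop from 0.422 to 0.256 is the explaining-away (discounting) effect.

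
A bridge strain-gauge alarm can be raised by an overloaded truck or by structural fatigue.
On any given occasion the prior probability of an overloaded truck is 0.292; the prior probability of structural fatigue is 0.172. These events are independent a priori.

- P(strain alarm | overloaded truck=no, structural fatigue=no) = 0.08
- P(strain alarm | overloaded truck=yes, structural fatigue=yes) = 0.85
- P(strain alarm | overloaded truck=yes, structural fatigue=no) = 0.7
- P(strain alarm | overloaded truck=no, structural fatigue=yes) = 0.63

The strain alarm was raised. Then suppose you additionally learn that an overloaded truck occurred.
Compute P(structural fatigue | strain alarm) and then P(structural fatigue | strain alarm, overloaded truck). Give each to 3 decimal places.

P(structural fatigue | strain alarm) ≈ 0.356; P(structural fatigue | strain alarm, overloaded truck) ≈ 0.201

Numerator (weight on configurations with structural fatigue): 0.076719 + 0.042690 = 0.119409
The normalizing constant is 0.08*0.708*0.828 + 0.63*0.708*0.172 + 0.7*0.292*0.828 + 0.85*0.292*0.172 = 0.335550
Posterior = 0.119409 / 0.335550 ≈ 0.356

Now also conditioning on overloaded truck=true:
For the numerator, keep only structural fatigue=true terms: 0.85×0.172 = 0.146200
The normalizing constant is 0.7×0.828 + 0.85×0.172 = 0.725800
P(structural fatigue | strain alarm, overloaded truck) = 0.146200/0.725800 ≈ 0.201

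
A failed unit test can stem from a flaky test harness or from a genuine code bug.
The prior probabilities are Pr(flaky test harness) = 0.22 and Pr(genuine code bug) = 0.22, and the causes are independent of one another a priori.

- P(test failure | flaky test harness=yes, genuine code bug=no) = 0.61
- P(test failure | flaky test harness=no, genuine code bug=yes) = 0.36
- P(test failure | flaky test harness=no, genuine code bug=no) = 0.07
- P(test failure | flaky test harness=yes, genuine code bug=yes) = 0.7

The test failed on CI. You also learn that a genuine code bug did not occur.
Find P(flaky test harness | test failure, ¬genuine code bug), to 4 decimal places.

Sum P(test failure|·) weighted by the priors over both values of flaky test harness:
  P(test failure | ¬genuine code bug) = 0.07×0.78 + 0.61×0.22
        = 0.054600 + 0.134200 = 0.188800
The terms with flaky test harness present sum to 0.134200, so
  P(flaky test harness | test failure, ¬genuine code bug) = 0.134200 / 0.188800 ≈ 0.7108

P(flaky test harness | test failure, ¬genuine code bug) ≈ 0.7108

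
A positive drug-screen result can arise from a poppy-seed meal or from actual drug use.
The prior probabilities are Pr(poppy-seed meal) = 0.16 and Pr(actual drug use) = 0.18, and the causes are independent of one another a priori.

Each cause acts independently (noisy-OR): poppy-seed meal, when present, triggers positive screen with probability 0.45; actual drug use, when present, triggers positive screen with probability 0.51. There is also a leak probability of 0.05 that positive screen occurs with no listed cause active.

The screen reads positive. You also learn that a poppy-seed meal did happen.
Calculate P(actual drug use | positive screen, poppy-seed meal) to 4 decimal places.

P(actual drug use | positive screen, poppy-seed meal) ≈ 0.2549

Under noisy-OR, P(positive screen | causes) = 1 − (1−0.05)·∏(1−qᵢ) over the active causes.
For the numerator, keep only actual drug use=true terms: 0.743975*0.18 = 0.133915
Denominator P(positive screen | poppy-seed meal): 0.4775*0.82 + 0.743975*0.18 = 0.525465
P(actual drug use | positive screen, poppy-seed meal) = 0.133915/0.525465 ≈ 0.2549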